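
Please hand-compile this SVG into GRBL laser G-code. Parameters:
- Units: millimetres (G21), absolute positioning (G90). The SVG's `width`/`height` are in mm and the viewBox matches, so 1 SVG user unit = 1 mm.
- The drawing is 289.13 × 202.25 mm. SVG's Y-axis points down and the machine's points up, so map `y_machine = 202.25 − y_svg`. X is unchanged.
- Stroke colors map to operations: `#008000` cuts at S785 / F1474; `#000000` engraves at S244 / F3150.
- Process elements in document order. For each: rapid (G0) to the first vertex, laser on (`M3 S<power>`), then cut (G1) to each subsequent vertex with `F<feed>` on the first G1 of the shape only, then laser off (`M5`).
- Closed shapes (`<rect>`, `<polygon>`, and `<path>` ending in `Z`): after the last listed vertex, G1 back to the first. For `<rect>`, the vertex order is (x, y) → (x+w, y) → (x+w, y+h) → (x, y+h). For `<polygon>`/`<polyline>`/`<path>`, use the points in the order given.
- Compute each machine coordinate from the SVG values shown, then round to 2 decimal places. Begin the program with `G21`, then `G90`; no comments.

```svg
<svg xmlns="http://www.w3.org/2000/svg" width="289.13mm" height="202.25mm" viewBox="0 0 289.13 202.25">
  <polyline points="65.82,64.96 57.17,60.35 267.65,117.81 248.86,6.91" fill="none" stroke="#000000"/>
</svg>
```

Since the viewBox matches the mm dimensions, user units are millimetres directly. The only transform is the Y-flip y_m = 202.25 − y_svg.

Shape 1 is a open polyline drawn with `<polyline>`. Its stroke #000000 means engrave at S244, F3150. After flipping Y the toolpath is (65.82,137.29) → (57.17,141.90) → (267.65,84.44) → (248.86,195.34).

G21
G90
G0 X65.82 Y137.29
M3 S244
G1 X57.17 Y141.90 F3150
G1 X267.65 Y84.44
G1 X248.86 Y195.34
M5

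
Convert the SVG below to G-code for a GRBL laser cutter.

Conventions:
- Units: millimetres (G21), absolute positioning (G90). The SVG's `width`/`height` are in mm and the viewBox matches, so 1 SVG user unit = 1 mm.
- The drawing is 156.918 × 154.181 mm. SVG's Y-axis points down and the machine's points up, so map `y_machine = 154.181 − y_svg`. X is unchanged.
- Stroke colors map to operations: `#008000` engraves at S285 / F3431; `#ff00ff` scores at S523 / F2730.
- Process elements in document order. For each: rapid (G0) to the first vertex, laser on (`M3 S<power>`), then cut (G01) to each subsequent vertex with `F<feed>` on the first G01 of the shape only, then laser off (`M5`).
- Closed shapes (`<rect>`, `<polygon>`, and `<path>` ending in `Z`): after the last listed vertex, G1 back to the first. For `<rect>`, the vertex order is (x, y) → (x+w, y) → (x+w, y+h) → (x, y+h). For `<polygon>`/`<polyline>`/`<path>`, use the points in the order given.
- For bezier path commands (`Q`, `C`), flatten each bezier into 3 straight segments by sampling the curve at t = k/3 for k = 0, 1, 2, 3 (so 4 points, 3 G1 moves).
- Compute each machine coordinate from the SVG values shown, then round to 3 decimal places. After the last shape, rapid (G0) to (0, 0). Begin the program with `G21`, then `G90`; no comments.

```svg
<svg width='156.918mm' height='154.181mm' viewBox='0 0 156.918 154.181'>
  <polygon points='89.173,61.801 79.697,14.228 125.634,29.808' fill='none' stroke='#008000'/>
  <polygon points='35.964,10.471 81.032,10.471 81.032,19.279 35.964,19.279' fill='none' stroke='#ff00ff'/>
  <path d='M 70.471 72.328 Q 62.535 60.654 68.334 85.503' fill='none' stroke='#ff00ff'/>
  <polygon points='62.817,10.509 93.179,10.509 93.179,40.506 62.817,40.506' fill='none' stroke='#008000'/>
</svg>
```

G21
G90
G0 X89.173 Y92.380
M3 S285
G01 X79.697 Y139.953 F3431
G01 X125.634 Y124.373
G01 X89.173 Y92.380
M5
G0 X35.964 Y143.710
M3 S523
G01 X81.032 Y143.710 F2730
G01 X81.032 Y134.902
G01 X35.964 Y134.902
G01 X35.964 Y143.710
M5
G0 X70.471 Y81.853
M3 S523
G01 X66.706 Y85.578 F2730
G01 X65.994 Y81.186
G01 X68.334 Y68.678
M5
G0 X62.817 Y143.672
M3 S285
G01 X93.179 Y143.672 F3431
G01 X93.179 Y113.675
G01 X62.817 Y113.675
G01 X62.817 Y143.672
M5
G0 X0.000 Y0.000

viewBox `0 0 156.918 154.181` with mm width/height → 1 unit = 1 mm. Flip: y_m = 154.181 − y_svg.

**Shape 1** — `<polygon>` regular polygon, stroke `#008000` → engrave (S285, F3431). Machine vertices: (89.173,92.380) → (79.697,139.953) → (125.634,124.373) → (89.173,92.380). Closed: final G1 returns to the first vertex.

**Shape 2** — `<polygon>` rectangle, stroke `#ff00ff` → score (S523, F2730). Machine vertices: (35.964,143.710) → (81.032,143.710) → (81.032,134.902) → (35.964,134.902) → (35.964,143.710). Closed: final G1 returns to the first vertex.

**Shape 3** — `<path>` quadratic bezier, stroke `#ff00ff` → score (S523, F2730). Control points (SVG): P0=(70.471,72.328), P1=(62.535,60.654), P2=(68.334,85.503); sampled at t=k/3. Machine vertices: (70.471,81.853) → (66.706,85.578) → (65.994,81.186) → (68.334,68.678). Open path.

**Shape 4** — `<polygon>` rectangle, stroke `#008000` → engrave (S285, F3431). Machine vertices: (62.817,143.672) → (93.179,143.672) → (93.179,113.675) → (62.817,113.675) → (62.817,143.672). Closed: final G1 returns to the first vertex.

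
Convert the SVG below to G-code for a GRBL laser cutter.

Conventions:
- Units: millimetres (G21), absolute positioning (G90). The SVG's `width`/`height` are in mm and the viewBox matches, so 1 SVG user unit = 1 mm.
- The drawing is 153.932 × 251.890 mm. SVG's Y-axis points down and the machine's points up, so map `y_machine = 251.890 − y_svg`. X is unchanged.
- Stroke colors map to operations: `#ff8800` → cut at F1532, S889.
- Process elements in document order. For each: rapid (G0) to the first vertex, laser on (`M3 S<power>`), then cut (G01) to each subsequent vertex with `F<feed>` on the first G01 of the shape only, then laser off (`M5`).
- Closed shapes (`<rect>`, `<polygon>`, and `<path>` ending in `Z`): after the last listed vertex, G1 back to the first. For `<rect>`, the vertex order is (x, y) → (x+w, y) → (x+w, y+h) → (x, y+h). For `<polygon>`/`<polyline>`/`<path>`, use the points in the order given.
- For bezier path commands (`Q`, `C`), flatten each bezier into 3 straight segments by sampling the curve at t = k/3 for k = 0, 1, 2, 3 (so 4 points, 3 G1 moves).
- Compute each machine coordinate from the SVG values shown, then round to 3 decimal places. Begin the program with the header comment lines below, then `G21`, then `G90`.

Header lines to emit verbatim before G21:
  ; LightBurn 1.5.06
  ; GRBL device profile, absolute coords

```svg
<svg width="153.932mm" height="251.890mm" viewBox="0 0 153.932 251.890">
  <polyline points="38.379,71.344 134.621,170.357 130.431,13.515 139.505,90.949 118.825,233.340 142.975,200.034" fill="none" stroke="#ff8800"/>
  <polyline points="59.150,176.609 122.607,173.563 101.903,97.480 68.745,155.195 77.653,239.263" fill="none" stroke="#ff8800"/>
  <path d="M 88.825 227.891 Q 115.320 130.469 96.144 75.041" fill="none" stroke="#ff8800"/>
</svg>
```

Since the viewBox matches the mm dimensions, user units are millimetres directly. The only transform is the Y-flip y_m = 251.890 − y_svg.

Shape 1 is a open polyline drawn with `<polyline>`. Its stroke #ff8800 means cut at S889, F1532. After flipping Y the toolpath is (38.379,180.546) → (134.621,81.533) → (130.431,238.375) → (139.505,160.941) → (118.825,18.550) → (142.975,51.856).

Shape 2 is a open polyline drawn with `<polyline>`. Its stroke #ff8800 means cut at S889, F1532. After flipping Y the toolpath is (59.150,75.281) → (122.607,78.327) → (101.903,154.410) → (68.745,96.695) → (77.653,12.627).

Shape 3 is a quadratic bezier drawn with `<path>`. Its stroke #ff8800 means cut at S889, F1532. After flipping Y the toolpath is (88.825,23.999) → (101.414,84.281) → (103.853,135.231) → (96.144,176.849).

; LightBurn 1.5.06
; GRBL device profile, absolute coords
G21
G90
G0 X38.379 Y180.546
M3 S889
G01 X134.621 Y81.533 F1532
G01 X130.431 Y238.375
G01 X139.505 Y160.941
G01 X118.825 Y18.550
G01 X142.975 Y51.856
M5
G0 X59.150 Y75.281
M3 S889
G01 X122.607 Y78.327 F1532
G01 X101.903 Y154.410
G01 X68.745 Y96.695
G01 X77.653 Y12.627
M5
G0 X88.825 Y23.999
M3 S889
G01 X101.414 Y84.281 F1532
G01 X103.853 Y135.231
G01 X96.144 Y176.849
M5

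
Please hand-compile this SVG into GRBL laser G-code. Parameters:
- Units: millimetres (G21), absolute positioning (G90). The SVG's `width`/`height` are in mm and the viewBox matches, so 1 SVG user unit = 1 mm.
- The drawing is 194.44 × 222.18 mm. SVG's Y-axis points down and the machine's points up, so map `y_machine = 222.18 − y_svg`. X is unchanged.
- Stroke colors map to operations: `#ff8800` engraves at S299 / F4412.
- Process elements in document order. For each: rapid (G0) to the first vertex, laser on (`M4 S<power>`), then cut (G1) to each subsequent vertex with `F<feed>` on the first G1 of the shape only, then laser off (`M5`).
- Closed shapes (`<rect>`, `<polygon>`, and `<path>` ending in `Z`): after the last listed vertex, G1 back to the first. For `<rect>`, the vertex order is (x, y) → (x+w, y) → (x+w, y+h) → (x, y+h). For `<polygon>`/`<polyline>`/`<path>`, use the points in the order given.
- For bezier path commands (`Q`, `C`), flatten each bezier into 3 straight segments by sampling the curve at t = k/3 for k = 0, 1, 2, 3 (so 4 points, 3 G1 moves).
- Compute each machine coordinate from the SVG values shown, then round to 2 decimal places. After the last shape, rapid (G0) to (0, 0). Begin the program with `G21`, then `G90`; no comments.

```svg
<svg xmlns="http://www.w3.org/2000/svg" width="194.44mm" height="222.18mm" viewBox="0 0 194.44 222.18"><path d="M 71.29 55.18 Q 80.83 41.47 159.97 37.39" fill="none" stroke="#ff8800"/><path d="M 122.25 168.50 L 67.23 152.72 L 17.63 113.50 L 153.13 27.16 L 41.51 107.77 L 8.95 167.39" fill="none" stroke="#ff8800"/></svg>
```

G21
G90
G0 X71.29 Y167.00
M4 S299
G1 X85.38 Y175.07 F4412
G1 X114.94 Y181.00
G1 X159.97 Y184.79
M5
G0 X122.25 Y53.68
M4 S299
G1 X67.23 Y69.46 F4412
G1 X17.63 Y108.68
G1 X153.13 Y195.02
G1 X41.51 Y114.41
G1 X8.95 Y54.79
M5
G0 X0.00 Y0.00

1 u = 1 mm; y_m = 222.18 − y.

[1] `<path>` quadratic bezier, #ff8800→engrave S299 F4412: (71.29,167.00) → (85.38,175.07) → (114.94,181.00) → (159.97,184.79)

[2] `<path>` open polyline, #ff8800→engrave S299 F4412: (122.25,53.68) → (67.23,69.46) → (17.63,108.68) → (153.13,195.02) → (41.51,114.41) → (8.95,54.79)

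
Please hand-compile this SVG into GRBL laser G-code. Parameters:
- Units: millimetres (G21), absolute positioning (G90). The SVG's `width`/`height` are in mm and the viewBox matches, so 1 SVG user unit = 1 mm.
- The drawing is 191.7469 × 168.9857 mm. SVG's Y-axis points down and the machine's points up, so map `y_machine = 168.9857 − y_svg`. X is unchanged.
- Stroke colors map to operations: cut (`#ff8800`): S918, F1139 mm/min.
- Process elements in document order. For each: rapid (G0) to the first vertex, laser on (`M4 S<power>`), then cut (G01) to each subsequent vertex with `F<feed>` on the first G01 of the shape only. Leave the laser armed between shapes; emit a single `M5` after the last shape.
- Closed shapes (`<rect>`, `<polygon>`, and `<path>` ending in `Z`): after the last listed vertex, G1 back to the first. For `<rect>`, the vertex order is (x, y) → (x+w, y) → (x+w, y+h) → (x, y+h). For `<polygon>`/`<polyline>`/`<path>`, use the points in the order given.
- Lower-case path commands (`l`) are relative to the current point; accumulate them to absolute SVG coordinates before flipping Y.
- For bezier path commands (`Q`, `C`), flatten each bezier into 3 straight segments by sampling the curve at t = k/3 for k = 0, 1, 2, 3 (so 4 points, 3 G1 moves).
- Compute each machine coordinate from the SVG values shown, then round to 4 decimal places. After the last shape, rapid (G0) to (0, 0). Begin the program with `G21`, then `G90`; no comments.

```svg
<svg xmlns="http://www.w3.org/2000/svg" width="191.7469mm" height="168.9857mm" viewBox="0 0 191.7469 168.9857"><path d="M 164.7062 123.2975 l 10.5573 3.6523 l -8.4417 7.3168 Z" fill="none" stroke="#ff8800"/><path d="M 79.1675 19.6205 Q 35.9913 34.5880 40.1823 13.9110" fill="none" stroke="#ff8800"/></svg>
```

G21
G90
G0 X164.7062 Y45.6882
M4 S918
G01 X175.2635 Y42.0359 F1139
G01 X166.8218 Y34.7191
G01 X164.7062 Y45.6882
G0 X79.1675 Y149.3652
M4 S918
G01 X55.6464 Y143.3474 F1139
G01 X42.6513 Y145.2505
G01 X40.1823 Y155.0747
M5
G0 X0.0000 Y0.0000

viewBox `0 0 191.7469 168.9857` with mm width/height → 1 unit = 1 mm. Flip: y_m = 168.9857 − y_svg.

**Shape 1** — `<path>` regular polygon, stroke `#ff8800` → cut (S918, F1139). Machine vertices: (164.7062,45.6882) → (175.2635,42.0359) → (166.8218,34.7191) → (164.7062,45.6882). Closed: final G1 returns to the first vertex.

**Shape 2** — `<path>` quadratic bezier, stroke `#ff8800` → cut (S918, F1139). Control points (SVG): P0=(79.1675,19.6205), P1=(35.9913,34.5880), P2=(40.1823,13.9110); sampled at t=k/3. Machine vertices: (79.1675,149.3652) → (55.6464,143.3474) → (42.6513,145.2505) → (40.1823,155.0747). Open path.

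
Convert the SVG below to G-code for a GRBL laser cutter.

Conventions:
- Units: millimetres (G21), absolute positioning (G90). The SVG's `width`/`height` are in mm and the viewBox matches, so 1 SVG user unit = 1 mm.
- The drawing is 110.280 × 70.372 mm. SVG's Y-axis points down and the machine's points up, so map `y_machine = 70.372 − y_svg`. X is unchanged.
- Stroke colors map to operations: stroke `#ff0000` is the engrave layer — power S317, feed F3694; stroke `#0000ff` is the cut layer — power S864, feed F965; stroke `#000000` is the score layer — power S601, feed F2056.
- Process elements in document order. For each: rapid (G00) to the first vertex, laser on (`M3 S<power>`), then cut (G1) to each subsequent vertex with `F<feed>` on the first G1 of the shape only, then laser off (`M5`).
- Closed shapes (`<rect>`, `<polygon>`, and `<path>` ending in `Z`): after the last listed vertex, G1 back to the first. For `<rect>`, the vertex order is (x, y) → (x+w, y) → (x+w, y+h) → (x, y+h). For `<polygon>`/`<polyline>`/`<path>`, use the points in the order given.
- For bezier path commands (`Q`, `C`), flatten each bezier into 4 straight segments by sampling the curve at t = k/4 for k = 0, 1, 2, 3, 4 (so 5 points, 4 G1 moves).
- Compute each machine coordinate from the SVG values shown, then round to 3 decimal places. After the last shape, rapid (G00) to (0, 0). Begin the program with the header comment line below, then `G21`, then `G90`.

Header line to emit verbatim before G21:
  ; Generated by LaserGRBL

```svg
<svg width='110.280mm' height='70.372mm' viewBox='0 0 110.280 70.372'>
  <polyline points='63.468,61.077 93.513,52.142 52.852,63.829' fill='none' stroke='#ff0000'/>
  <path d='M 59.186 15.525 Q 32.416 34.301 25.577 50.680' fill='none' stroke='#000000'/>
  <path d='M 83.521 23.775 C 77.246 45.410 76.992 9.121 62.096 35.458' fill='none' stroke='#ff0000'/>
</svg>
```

viewBox `0 0 110.280 70.372` with mm width/height → 1 unit = 1 mm. Flip: y_m = 70.372 − y_svg.

**Shape 1** — `<polyline>` open polyline, stroke `#ff0000` → engrave (S317, F3694). Machine vertices: (63.468,9.295) → (93.513,18.230) → (52.852,6.543). Open path.

**Shape 2** — `<path>` quadratic bezier, stroke `#000000` → score (S601, F2056). Control points (SVG): P0=(59.186,15.525), P1=(32.416,34.301), P2=(25.577,50.680); sampled at t=k/4. Machine vertices: (59.186,54.847) → (47.047,45.609) → (37.399,36.670) → (30.242,28.031) → (25.577,19.692). Open path.

**Shape 3** — `<path>` cubic bezier, stroke `#ff0000` → engrave (S317, F3694). Control points (SVG): P0=(83.521,23.775), P1=(77.246,45.410), P2=(76.992,9.121), P3=(62.096,35.458); sampled at t=k/4. Machine vertices: (83.521,46.597) → (79.621,39.348) → (76.041,42.519) → (70.845,44.808) → (62.096,34.914). Open path.

; Generated by LaserGRBL
G21
G90
G00 X63.468 Y9.295
M3 S317
G1 X93.513 Y18.230 F3694
G1 X52.852 Y6.543
M5
G00 X59.186 Y54.847
M3 S601
G1 X47.047 Y45.609 F2056
G1 X37.399 Y36.670
G1 X30.242 Y28.031
G1 X25.577 Y19.692
M5
G00 X83.521 Y46.597
M3 S317
G1 X79.621 Y39.348 F3694
G1 X76.041 Y42.519
G1 X70.845 Y44.808
G1 X62.096 Y34.914
M5
G00 X0.000 Y0.000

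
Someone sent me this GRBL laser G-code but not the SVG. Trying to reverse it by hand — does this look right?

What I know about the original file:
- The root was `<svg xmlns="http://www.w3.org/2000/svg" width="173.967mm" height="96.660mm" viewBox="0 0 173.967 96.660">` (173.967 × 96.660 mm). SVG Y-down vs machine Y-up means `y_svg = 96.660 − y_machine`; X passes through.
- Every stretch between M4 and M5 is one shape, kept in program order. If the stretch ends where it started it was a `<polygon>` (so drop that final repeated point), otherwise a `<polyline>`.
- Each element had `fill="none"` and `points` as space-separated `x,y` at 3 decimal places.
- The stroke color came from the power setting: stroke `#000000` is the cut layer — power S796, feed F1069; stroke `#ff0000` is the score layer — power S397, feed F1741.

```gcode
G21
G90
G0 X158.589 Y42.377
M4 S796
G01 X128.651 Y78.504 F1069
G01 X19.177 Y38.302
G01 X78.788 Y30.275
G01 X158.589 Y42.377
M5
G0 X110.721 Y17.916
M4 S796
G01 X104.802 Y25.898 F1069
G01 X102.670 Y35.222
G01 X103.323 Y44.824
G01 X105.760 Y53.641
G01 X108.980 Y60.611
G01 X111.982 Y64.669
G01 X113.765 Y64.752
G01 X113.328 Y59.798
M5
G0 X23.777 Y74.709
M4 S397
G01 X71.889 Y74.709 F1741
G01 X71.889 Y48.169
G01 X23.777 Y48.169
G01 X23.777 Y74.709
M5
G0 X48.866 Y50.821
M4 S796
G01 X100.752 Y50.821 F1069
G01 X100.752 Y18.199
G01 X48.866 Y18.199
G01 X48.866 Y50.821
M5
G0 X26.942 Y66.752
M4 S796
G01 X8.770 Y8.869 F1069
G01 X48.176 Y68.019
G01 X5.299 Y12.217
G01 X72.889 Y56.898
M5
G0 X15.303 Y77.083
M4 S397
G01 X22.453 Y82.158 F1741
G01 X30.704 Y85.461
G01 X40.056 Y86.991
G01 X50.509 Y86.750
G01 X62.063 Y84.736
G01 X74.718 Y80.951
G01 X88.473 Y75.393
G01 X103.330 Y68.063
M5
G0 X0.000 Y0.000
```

Each laser-on run becomes one SVG element. Flip Y back into SVG space with y_svg = 96.660 − y_machine.

Run 1: the run's S796 means `#000000` (cut). The run returns to its start, so emit a `<polygon>` with points (Y-flipped): 158.589,54.283 128.651,18.156 19.177,58.358 78.788,66.385.

Run 2: power S796 maps to stroke `#000000` (cut). The run is open, so emit a `<polyline>` with points (Y-flipped): 110.721,78.744 104.802,70.762 102.670,61.438 103.323,51.836 105.760,43.019 108.980,36.049 111.982,31.991 113.765,31.908 113.328,36.862.

Run 3: power S397 maps to stroke `#ff0000` (score). The run returns to its start, so emit a `<polygon>` with points (Y-flipped): 23.777,21.951 71.889,21.951 71.889,48.491 23.777,48.491.

Run 4: power S796 maps to stroke `#000000` (cut). The run returns to its start, so emit a `<polygon>` with points (Y-flipped): 48.866,45.839 100.752,45.839 100.752,78.461 48.866,78.461.

Run 5: S796 ⇒ cut layer `#000000`. The run is open, so emit a `<polyline>` with points (Y-flipped): 26.942,29.908 8.770,87.791 48.176,28.641 5.299,84.443 72.889,39.762.

Run 6: S397 ⇒ score layer `#ff0000`. The run is open, so emit a `<polyline>` with points (Y-flipped): 15.303,19.577 22.453,14.502 30.704,11.199 40.056,9.669 50.509,9.910 62.063,11.924 74.718,15.709 88.473,21.267 103.330,28.597.

<svg xmlns="http://www.w3.org/2000/svg" width="173.967mm" height="96.660mm" viewBox="0 0 173.967 96.660">
  <polygon points="158.589,54.283 128.651,18.156 19.177,58.358 78.788,66.385" fill="none" stroke="#000000"/>
  <polyline points="110.721,78.744 104.802,70.762 102.670,61.438 103.323,51.836 105.760,43.019 108.980,36.049 111.982,31.991 113.765,31.908 113.328,36.862" fill="none" stroke="#000000"/>
  <polygon points="23.777,21.951 71.889,21.951 71.889,48.491 23.777,48.491" fill="none" stroke="#ff0000"/>
  <polygon points="48.866,45.839 100.752,45.839 100.752,78.461 48.866,78.461" fill="none" stroke="#000000"/>
  <polyline points="26.942,29.908 8.770,87.791 48.176,28.641 5.299,84.443 72.889,39.762" fill="none" stroke="#000000"/>
  <polyline points="15.303,19.577 22.453,14.502 30.704,11.199 40.056,9.669 50.509,9.910 62.063,11.924 74.718,15.709 88.473,21.267 103.330,28.597" fill="none" stroke="#ff0000"/>
</svg>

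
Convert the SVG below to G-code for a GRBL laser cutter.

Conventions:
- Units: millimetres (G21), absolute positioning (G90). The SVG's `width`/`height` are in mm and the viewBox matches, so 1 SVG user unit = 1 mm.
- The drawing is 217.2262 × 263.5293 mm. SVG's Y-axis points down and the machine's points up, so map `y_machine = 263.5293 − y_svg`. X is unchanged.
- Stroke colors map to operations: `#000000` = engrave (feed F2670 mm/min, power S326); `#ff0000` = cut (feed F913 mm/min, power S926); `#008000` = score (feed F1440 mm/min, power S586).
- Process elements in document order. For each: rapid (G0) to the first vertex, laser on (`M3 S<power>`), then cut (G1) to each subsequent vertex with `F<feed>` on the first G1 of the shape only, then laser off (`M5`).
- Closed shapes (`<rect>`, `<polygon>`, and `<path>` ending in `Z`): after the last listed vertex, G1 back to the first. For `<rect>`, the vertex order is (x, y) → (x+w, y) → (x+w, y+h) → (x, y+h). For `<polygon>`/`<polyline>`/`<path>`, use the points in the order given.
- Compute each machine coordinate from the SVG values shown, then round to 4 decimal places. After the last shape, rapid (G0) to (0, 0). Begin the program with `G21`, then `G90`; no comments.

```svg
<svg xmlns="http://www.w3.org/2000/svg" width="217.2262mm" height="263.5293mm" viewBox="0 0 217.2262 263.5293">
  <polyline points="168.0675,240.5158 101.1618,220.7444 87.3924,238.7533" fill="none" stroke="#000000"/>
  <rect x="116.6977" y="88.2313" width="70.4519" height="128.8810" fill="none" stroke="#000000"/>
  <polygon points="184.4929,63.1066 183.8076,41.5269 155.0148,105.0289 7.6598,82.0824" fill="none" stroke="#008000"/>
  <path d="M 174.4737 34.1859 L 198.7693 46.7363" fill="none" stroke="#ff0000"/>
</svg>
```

1 u = 1 mm; y_m = 263.5293 − y.

[1] `<polyline>` open polyline, #000000→engrave S326 F2670: (168.0675,23.0135) → (101.1618,42.7849) → (87.3924,24.7760)

[2] `<rect>` rectangle, #000000→engrave S326 F2670: (116.6977,175.2980) → (187.1496,175.2980) → (187.1496,46.4170) → (116.6977,46.4170) → (116.6977,175.2980) (closed)

[3] `<polygon>` closed polygon, #008000→score S586 F1440: (184.4929,200.4227) → (183.8076,222.0024) → (155.0148,158.5004) → (7.6598,181.4469) → (184.4929,200.4227) (closed)

[4] `<path>` line segment, #ff0000→cut S926 F913: (174.4737,229.3434) → (198.7693,216.7930)

G21
G90
G0 X168.0675 Y23.0135
M3 S326
G1 X101.1618 Y42.7849 F2670
G1 X87.3924 Y24.7760
M5
G0 X116.6977 Y175.2980
M3 S326
G1 X187.1496 Y175.2980 F2670
G1 X187.1496 Y46.4170
G1 X116.6977 Y46.4170
G1 X116.6977 Y175.2980
M5
G0 X184.4929 Y200.4227
M3 S586
G1 X183.8076 Y222.0024 F1440
G1 X155.0148 Y158.5004
G1 X7.6598 Y181.4469
G1 X184.4929 Y200.4227
M5
G0 X174.4737 Y229.3434
M3 S926
G1 X198.7693 Y216.7930 F913
M5
G0 X0.0000 Y0.0000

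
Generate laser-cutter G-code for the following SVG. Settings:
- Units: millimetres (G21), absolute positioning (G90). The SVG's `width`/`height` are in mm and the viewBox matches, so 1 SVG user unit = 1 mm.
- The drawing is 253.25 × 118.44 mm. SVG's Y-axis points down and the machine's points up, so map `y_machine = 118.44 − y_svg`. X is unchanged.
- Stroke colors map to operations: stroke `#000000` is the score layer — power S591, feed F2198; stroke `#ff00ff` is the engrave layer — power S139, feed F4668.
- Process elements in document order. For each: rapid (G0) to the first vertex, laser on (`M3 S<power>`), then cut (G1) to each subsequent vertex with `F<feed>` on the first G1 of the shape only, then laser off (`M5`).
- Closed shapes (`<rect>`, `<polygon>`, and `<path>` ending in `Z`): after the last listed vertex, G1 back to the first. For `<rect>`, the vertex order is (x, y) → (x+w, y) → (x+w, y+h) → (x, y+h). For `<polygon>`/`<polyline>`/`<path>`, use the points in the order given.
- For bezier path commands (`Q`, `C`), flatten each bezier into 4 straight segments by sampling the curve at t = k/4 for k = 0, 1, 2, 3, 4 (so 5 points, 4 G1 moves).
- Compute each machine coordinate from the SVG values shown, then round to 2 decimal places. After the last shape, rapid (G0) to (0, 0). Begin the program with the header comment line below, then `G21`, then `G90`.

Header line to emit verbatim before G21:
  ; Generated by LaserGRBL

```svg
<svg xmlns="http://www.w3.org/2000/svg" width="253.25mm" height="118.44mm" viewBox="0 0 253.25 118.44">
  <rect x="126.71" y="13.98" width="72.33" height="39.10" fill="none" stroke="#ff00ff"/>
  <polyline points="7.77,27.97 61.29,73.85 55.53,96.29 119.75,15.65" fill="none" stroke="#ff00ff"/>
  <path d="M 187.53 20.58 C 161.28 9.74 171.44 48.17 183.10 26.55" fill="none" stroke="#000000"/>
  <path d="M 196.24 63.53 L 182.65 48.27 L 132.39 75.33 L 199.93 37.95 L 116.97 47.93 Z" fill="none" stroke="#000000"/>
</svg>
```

1 u = 1 mm; y_m = 118.44 − y.

[1] `<rect>` rectangle, #ff00ff→engrave S139 F4668: (126.71,104.46) → (199.04,104.46) → (199.04,65.36) → (126.71,65.36) → (126.71,104.46) (closed)

[2] `<polyline>` open polyline, #ff00ff→engrave S139 F4668: (7.77,90.47) → (61.29,44.59) → (55.53,22.15) → (119.75,102.79)

[3] `<path>` cubic bezier, #000000→score S591 F2198: (187.53,97.86) → (174.12,98.46) → (171.10,90.83) → (175.18,85.23) → (183.10,91.89)

[4] `<path>` closed polygon, #000000→score S591 F2198: (196.24,54.91) → (182.65,70.17) → (132.39,43.11) → (199.93,80.49) → (116.97,70.51) → (196.24,54.91) (closed)

; Generated by LaserGRBL
G21
G90
G0 X126.71 Y104.46
M3 S139
G1 X199.04 Y104.46 F4668
G1 X199.04 Y65.36
G1 X126.71 Y65.36
G1 X126.71 Y104.46
M5
G0 X7.77 Y90.47
M3 S139
G1 X61.29 Y44.59 F4668
G1 X55.53 Y22.15
G1 X119.75 Y102.79
M5
G0 X187.53 Y97.86
M3 S591
G1 X174.12 Y98.46 F2198
G1 X171.10 Y90.83
G1 X175.18 Y85.23
G1 X183.10 Y91.89
M5
G0 X196.24 Y54.91
M3 S591
G1 X182.65 Y70.17 F2198
G1 X132.39 Y43.11
G1 X199.93 Y80.49
G1 X116.97 Y70.51
G1 X196.24 Y54.91
M5
G0 X0.00 Y0.00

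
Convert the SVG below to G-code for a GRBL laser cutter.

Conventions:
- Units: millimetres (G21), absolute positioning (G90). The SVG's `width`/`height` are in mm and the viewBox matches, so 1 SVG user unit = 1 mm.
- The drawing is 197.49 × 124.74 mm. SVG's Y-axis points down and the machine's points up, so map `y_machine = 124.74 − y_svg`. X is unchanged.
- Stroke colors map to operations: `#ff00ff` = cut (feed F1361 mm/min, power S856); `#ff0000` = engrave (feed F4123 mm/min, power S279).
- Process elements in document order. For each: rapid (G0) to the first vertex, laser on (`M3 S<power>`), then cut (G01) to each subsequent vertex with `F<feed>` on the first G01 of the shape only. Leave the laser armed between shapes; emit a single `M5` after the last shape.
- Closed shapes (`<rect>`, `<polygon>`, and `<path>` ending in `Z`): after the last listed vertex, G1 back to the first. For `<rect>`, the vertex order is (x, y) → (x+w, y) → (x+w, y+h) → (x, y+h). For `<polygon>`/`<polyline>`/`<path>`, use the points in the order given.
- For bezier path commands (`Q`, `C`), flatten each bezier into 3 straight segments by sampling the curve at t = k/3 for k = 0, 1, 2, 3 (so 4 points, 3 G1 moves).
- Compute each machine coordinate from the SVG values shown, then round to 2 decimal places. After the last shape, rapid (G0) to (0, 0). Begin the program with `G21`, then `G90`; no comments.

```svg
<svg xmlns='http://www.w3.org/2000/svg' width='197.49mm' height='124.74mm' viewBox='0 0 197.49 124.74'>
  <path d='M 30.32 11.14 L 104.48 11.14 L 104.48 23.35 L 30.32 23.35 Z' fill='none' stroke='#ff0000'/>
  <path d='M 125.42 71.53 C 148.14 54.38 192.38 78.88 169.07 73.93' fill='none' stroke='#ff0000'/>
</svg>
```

1 u = 1 mm; y_m = 124.74 − y.

[1] `<path>` rectangle, #ff0000→engrave S279 F4123: (30.32,113.60) → (104.48,113.60) → (104.48,101.39) → (30.32,101.39) → (30.32,113.60) (closed)

[2] `<path>` cubic bezier, #ff0000→engrave S279 F4123: (125.42,53.21) → (152.01,59.11) → (173.16,53.04) → (169.07,50.81)

G21
G90
G0 X30.32 Y113.60
M3 S279
G01 X104.48 Y113.60 F4123
G01 X104.48 Y101.39
G01 X30.32 Y101.39
G01 X30.32 Y113.60
G0 X125.42 Y53.21
M3 S279
G01 X152.01 Y59.11 F4123
G01 X173.16 Y53.04
G01 X169.07 Y50.81
M5
G0 X0.00 Y0.00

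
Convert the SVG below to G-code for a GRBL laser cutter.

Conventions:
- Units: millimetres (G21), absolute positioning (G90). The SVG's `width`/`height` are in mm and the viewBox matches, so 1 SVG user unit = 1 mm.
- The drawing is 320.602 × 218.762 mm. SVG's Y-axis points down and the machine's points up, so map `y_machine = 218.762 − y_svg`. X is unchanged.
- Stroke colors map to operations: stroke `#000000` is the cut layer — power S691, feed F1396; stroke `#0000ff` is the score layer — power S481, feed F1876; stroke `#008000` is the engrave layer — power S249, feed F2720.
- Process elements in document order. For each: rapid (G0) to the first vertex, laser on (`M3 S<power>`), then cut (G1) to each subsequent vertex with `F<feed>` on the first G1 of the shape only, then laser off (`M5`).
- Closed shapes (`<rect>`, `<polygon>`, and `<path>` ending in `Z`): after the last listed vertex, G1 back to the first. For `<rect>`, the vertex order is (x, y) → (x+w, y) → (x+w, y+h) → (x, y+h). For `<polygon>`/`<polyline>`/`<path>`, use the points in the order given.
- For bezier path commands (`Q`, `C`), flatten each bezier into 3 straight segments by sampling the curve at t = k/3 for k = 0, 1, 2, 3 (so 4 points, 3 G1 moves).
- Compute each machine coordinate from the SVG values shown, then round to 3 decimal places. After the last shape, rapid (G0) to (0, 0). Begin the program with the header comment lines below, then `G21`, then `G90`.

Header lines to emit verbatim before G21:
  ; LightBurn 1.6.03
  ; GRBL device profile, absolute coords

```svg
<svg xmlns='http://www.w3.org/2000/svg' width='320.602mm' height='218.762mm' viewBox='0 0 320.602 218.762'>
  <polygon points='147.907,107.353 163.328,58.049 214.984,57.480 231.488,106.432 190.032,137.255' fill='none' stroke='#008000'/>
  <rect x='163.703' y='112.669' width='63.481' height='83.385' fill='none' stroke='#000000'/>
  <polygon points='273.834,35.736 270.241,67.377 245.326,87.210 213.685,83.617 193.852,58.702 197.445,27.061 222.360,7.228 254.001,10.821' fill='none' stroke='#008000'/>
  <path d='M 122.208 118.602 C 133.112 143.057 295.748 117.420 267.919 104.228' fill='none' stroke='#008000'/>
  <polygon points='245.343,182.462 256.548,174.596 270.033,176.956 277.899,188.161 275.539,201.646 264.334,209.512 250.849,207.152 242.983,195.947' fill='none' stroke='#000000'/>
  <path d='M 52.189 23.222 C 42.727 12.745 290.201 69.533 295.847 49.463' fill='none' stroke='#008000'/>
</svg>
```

viewBox `0 0 320.602 218.762` with mm width/height → 1 unit = 1 mm. Flip: y_m = 218.762 − y_svg.

**Shape 1** — `<polygon>` regular polygon, stroke `#008000` → engrave (S249, F2720). Machine vertices: (147.907,111.409) → (163.328,160.713) → (214.984,161.282) → (231.488,112.330) → (190.032,81.507) → (147.907,111.409). Closed: final G1 returns to the first vertex.

**Shape 2** — `<rect>` rectangle, stroke `#000000` → cut (S691, F1396). Machine vertices: (163.703,106.093) → (227.184,106.093) → (227.184,22.708) → (163.703,22.708) → (163.703,106.093). Closed: final G1 returns to the first vertex.

**Shape 3** — `<polygon>` regular polygon, stroke `#008000` → engrave (S249, F2720). Machine vertices: (273.834,183.026) → (270.241,151.385) → (245.326,131.552) → (213.685,135.145) → (193.852,160.060) → (197.445,191.701) → (222.360,211.534) → (254.001,207.941) → (273.834,183.026). Closed: final G1 returns to the first vertex.

**Shape 4** — `<path>` cubic bezier, stroke `#008000` → engrave (S249, F2720). Control points (SVG): P0=(122.208,118.602), P1=(133.112,143.057), P2=(295.748,117.420), P3=(267.919,104.228); sampled at t=k/3. Machine vertices: (122.208,100.160) → (171.015,90.086) → (244.934,99.510) → (267.919,114.534). Open path.

**Shape 5** — `<polygon>` regular polygon, stroke `#000000` → cut (S691, F1396). Machine vertices: (245.343,36.300) → (256.548,44.166) → (270.033,41.806) → (277.899,30.601) → (275.539,17.116) → (264.334,9.250) → (250.849,11.610) → (242.983,22.815) → (245.343,36.300). Closed: final G1 returns to the first vertex.

**Shape 6** — `<path>` cubic bezier, stroke `#008000` → engrave (S249, F2720). Control points (SVG): P0=(52.189,23.222), P1=(42.727,12.745), P2=(290.201,69.533), P3=(295.847,49.463); sampled at t=k/3. Machine vertices: (52.189,195.540) → (109.900,188.933) → (228.064,169.510) → (295.847,169.299). Open path.

; LightBurn 1.6.03
; GRBL device profile, absolute coords
G21
G90
G0 X147.907 Y111.409
M3 S249
G1 X163.328 Y160.713 F2720
G1 X214.984 Y161.282
G1 X231.488 Y112.330
G1 X190.032 Y81.507
G1 X147.907 Y111.409
M5
G0 X163.703 Y106.093
M3 S691
G1 X227.184 Y106.093 F1396
G1 X227.184 Y22.708
G1 X163.703 Y22.708
G1 X163.703 Y106.093
M5
G0 X273.834 Y183.026
M3 S249
G1 X270.241 Y151.385 F2720
G1 X245.326 Y131.552
G1 X213.685 Y135.145
G1 X193.852 Y160.060
G1 X197.445 Y191.701
G1 X222.360 Y211.534
G1 X254.001 Y207.941
G1 X273.834 Y183.026
M5
G0 X122.208 Y100.160
M3 S249
G1 X171.015 Y90.086 F2720
G1 X244.934 Y99.510
G1 X267.919 Y114.534
M5
G0 X245.343 Y36.300
M3 S691
G1 X256.548 Y44.166 F1396
G1 X270.033 Y41.806
G1 X277.899 Y30.601
G1 X275.539 Y17.116
G1 X264.334 Y9.250
G1 X250.849 Y11.610
G1 X242.983 Y22.815
G1 X245.343 Y36.300
M5
G0 X52.189 Y195.540
M3 S249
G1 X109.900 Y188.933 F2720
G1 X228.064 Y169.510
G1 X295.847 Y169.299
M5
G0 X0.000 Y0.000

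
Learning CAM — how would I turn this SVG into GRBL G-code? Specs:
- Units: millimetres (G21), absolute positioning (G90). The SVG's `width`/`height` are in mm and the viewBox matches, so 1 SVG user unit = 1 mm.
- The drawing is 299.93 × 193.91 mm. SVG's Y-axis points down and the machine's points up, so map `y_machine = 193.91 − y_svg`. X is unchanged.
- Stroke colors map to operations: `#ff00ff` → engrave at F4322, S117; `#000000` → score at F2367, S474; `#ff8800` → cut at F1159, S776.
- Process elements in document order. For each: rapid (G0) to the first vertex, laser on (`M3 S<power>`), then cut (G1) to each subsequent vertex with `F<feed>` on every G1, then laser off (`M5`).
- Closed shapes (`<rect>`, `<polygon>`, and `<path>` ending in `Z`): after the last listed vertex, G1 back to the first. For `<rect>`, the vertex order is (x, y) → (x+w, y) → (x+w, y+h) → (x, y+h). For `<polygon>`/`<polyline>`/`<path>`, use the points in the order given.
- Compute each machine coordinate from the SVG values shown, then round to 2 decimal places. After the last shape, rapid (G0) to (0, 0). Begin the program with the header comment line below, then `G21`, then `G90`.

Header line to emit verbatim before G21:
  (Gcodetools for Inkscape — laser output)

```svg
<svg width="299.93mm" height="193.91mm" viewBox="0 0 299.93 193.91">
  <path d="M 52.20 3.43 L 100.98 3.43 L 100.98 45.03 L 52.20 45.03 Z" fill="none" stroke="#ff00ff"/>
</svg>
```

(Gcodetools for Inkscape — laser output)
G21
G90
G0 X52.20 Y190.48
M3 S117
G1 X100.98 Y190.48 F4322
G1 X100.98 Y148.88 F4322
G1 X52.20 Y148.88 F4322
G1 X52.20 Y190.48 F4322
M5
G0 X0.00 Y0.00

Since the viewBox matches the mm dimensions, user units are millimetres directly. The only transform is the Y-flip y_m = 193.91 − y_svg.

Shape 1 is a rectangle drawn with `<path>`. Its stroke #ff00ff means engrave at S117, F4322. After flipping Y the toolpath is (52.20,190.48) → (100.98,190.48) → (100.98,148.88) → (52.20,148.88) → (52.20,190.48), returning to the start.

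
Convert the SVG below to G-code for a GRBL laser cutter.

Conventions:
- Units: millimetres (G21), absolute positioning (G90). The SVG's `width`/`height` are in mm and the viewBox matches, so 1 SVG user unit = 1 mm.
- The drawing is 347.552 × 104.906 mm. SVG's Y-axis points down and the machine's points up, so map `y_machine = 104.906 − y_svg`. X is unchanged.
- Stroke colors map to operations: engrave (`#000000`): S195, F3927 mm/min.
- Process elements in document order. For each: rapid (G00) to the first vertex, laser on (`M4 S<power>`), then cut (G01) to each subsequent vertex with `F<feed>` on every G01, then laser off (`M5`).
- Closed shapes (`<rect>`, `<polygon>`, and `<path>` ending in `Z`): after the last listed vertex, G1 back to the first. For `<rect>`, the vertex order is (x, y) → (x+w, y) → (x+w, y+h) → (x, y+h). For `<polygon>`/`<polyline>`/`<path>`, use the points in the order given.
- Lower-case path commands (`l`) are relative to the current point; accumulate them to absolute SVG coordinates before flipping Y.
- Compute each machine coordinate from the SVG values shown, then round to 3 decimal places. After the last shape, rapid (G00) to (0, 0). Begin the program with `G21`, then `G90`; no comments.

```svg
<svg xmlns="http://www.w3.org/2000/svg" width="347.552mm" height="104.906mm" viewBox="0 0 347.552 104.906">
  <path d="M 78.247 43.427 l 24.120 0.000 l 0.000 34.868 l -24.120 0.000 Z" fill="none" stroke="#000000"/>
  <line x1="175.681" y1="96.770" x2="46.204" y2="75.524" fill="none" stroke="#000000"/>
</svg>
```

G21
G90
G00 X78.247 Y61.479
M4 S195
G01 X102.367 Y61.479 F3927
G01 X102.367 Y26.611 F3927
G01 X78.247 Y26.611 F3927
G01 X78.247 Y61.479 F3927
M5
G00 X175.681 Y8.136
M4 S195
G01 X46.204 Y29.382 F3927
M5
G00 X0.000 Y0.000

Since the viewBox matches the mm dimensions, user units are millimetres directly. The only transform is the Y-flip y_m = 104.906 − y_svg.

Shape 1 is a rectangle drawn with `<path>`. Its stroke #000000 means engrave at S195, F3927. After flipping Y the toolpath is (78.247,61.479) → (102.367,61.479) → (102.367,26.611) → (78.247,26.611) → (78.247,61.479), returning to the start.

Shape 2 is a line segment drawn with `<line>`. Its stroke #000000 means engrave at S195, F3927. After flipping Y the toolpath is (175.681,8.136) → (46.204,29.382).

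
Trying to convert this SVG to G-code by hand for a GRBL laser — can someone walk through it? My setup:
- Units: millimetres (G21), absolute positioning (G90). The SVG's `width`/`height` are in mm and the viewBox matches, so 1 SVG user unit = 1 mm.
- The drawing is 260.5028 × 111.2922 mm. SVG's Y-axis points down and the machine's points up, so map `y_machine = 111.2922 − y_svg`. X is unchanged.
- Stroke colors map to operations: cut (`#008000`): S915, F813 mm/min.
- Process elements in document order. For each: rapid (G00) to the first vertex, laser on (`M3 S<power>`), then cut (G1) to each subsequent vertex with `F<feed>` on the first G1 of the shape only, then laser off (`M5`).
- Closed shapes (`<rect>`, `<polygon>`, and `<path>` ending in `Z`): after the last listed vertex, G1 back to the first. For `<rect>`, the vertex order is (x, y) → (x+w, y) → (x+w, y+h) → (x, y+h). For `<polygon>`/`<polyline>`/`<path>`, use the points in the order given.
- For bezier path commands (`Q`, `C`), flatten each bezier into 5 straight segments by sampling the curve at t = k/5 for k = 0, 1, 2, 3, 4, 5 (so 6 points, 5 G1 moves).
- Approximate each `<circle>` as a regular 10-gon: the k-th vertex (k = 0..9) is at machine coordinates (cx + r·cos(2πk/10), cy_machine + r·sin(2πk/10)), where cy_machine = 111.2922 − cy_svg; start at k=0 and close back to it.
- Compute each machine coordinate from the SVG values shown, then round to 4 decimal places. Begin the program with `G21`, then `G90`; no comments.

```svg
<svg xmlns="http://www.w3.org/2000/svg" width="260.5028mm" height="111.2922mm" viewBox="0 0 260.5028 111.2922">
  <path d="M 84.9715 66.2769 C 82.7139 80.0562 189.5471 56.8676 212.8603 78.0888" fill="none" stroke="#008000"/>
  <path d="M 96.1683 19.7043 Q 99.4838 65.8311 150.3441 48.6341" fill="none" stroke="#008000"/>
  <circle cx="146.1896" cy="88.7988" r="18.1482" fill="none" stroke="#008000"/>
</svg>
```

viewBox `0 0 260.5028 111.2922` with mm width/height → 1 unit = 1 mm. Flip: y_m = 111.2922 − y_svg.

**Shape 1** — `<path>` cubic bezier, stroke `#008000` → cut (S915, F813). Control points (SVG): P0=(84.9715,66.2769), P1=(82.7139,80.0562), P2=(189.5471,56.8676), P3=(212.8603,78.0888); sampled at t=k/5. Machine vertices: (84.9715,45.0153) → (95.1669,40.5328) → (122.2989,41.0166) → (157.1220,42.5603) → (190.3909,41.2580) → (212.8603,33.2034). Open path.

**Shape 2** — `<path>` quadratic bezier, stroke `#008000` → cut (S915, F813). Control points (SVG): P0=(96.1683,19.7043), P1=(99.4838,65.8311), P2=(150.3441,48.6341); sampled at t=k/5. Machine vertices: (96.1683,91.5879) → (99.3963,75.6701) → (106.4279,64.8183) → (117.2630,59.0323) → (131.9018,58.3123) → (150.3441,62.6581). Open path.

**Shape 3** — `<circle>` circle, stroke `#008000` → cut (S915, F813). Machine vertices: (164.3378,22.4934) → (160.8718,33.1606) → (151.7977,39.7534) → (140.5815,39.7534) → (131.5074,33.1606) → (128.0414,22.4934) → (131.5074,11.8262) → (140.5815,5.2334) → (151.7977,5.2334) → (160.8718,11.8262) → (164.3378,22.4934). Closed: final G1 returns to the first vertex.

G21
G90
G00 X84.9715 Y45.0153
M3 S915
G1 X95.1669 Y40.5328 F813
G1 X122.2989 Y41.0166
G1 X157.1220 Y42.5603
G1 X190.3909 Y41.2580
G1 X212.8603 Y33.2034
M5
G00 X96.1683 Y91.5879
M3 S915
G1 X99.3963 Y75.6701 F813
G1 X106.4279 Y64.8183
G1 X117.2630 Y59.0323
G1 X131.9018 Y58.3123
G1 X150.3441 Y62.6581
M5
G00 X164.3378 Y22.4934
M3 S915
G1 X160.8718 Y33.1606 F813
G1 X151.7977 Y39.7534
G1 X140.5815 Y39.7534
G1 X131.5074 Y33.1606
G1 X128.0414 Y22.4934
G1 X131.5074 Y11.8262
G1 X140.5815 Y5.2334
G1 X151.7977 Y5.2334
G1 X160.8718 Y11.8262
G1 X164.3378 Y22.4934
M5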